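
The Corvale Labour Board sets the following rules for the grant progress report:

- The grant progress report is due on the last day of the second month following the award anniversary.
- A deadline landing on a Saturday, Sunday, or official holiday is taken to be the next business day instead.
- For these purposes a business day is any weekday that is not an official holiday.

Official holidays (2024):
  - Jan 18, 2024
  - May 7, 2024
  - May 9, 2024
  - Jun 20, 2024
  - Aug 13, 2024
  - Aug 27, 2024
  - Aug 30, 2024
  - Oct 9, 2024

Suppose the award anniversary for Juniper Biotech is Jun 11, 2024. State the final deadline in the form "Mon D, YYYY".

Sep 2, 2024

2 months after Jun 11, 2024 is August 2024; that month ends on Aug 31, 2024.
Aug 31, 2024 is a Saturday; the next business day is Sep 2, 2024 (Monday).
The final due date is Sep 2, 2024.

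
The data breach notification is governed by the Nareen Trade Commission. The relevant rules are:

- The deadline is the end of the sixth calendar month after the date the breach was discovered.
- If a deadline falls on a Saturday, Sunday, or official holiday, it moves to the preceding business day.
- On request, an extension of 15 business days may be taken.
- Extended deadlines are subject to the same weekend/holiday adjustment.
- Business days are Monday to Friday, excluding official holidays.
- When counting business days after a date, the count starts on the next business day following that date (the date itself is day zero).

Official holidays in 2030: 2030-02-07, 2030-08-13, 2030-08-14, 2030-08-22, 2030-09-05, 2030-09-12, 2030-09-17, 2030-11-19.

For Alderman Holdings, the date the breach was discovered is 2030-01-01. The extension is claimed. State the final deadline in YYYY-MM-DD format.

2030-08-26

6 months after 2030-01-01 is July 2030; that month ends on 2030-07-31.
2030-07-31 is a Wednesday and not a listed holiday, so it stands.
Counting 15 further business days from 2030-07-31 reaches 2030-08-26.
2030-08-26 is a Monday and not a listed holiday, so it stands.
Deadline: 2030-08-26.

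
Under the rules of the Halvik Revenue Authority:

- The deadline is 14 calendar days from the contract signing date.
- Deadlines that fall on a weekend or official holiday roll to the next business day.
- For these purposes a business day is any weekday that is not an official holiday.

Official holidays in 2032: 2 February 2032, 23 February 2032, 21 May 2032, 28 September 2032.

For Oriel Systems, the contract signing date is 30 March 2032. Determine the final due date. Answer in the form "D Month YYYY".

13 April 2032

Adding 14 calendar days to 30 March 2032 gives 13 April 2032.
Since 13 April 2032 is a Tuesday and not a holiday, the date is unchanged.
The final due date is 13 April 2032.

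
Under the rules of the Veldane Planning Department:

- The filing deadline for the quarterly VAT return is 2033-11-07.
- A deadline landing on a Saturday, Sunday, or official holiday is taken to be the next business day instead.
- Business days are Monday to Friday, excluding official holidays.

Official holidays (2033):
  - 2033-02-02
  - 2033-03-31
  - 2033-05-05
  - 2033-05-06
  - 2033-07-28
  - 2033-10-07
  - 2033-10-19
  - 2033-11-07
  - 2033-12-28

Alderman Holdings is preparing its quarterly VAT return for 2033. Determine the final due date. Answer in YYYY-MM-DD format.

Start from the fixed due date, 2033-11-07.
2033-11-07 falls on a listed holiday. Rolling to the next business day gives 2033-11-08, a Tuesday.
Final deadline: 2033-11-08.

2033-11-08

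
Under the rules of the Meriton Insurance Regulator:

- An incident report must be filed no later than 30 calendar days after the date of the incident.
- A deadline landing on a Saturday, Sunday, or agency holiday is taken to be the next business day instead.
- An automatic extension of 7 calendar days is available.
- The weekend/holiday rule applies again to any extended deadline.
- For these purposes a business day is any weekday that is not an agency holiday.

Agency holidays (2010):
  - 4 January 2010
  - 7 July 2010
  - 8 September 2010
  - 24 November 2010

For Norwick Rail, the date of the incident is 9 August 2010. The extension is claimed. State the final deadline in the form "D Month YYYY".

16 September 2010

From 9 August 2010, 30 calendar days later is 8 September 2010.
8 September 2010 falls on a listed holiday. Rolling to the next business day gives 9 September 2010, a Thursday.
Applying the 7-calendar-day extension: 9 September 2010 + 7 days = 16 September 2010.
16 September 2010 (Thursday) is already a business day.
The final due date is 16 September 2010.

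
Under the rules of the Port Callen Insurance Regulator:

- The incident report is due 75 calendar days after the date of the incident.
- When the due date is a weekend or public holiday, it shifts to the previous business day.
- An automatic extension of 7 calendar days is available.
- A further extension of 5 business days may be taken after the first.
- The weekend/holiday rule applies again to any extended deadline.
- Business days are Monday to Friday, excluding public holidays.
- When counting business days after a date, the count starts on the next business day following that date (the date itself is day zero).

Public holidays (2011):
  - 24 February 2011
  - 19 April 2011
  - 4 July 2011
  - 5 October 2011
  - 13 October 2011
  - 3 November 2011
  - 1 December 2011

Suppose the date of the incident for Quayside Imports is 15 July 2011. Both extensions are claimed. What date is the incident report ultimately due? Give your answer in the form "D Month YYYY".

75 calendar days after 15 July 2011 is 28 September 2011.
Since 28 September 2011 is a Wednesday and not a holiday, the date is unchanged.
Applying the 7-calendar-day extension: 28 September 2011 + 7 days = 5 October 2011.
5 October 2011 is a listed holiday, so it moves to the preceding business day, 4 October 2011 (Tuesday).
Applying the 5-business-day extension: 5 business days after 4 October 2011 is 12 October 2011.
Since 12 October 2011 is a Wednesday and not a holiday, the date is unchanged.
The final due date is 12 October 2011.

12 October 2011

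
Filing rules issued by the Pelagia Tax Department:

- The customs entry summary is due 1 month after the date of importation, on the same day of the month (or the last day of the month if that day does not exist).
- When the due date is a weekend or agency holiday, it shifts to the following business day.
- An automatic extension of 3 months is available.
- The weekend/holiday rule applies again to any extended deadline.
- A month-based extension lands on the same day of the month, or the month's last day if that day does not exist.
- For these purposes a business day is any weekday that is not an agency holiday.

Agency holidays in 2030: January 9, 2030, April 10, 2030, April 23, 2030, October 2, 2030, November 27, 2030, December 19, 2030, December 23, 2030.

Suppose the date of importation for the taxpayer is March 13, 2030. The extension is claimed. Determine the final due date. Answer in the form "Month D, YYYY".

Moving 1 month forward from March 13, 2030 on the corresponding day gives April 13, 2030.
April 13, 2030 falls on a Saturday. Rolling to the next business day gives April 15, 2030, a Monday.
Applying the 3 months extension: 3 months after April 15, 2030 is July 15, 2030.
July 15, 2030 (Monday) is already a business day.
So the filing is due July 15, 2030.

July 15, 2030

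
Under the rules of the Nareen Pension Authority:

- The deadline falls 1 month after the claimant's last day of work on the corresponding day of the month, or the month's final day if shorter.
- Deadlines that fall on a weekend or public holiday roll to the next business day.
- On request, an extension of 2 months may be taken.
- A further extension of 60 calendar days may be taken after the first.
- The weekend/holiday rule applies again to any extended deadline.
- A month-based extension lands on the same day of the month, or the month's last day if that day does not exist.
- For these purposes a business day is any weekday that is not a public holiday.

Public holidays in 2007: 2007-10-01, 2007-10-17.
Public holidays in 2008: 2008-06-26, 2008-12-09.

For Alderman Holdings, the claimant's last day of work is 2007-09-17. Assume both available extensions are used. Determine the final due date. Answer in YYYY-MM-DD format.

Moving 1 month forward from 2007-09-17 on the corresponding day gives 2007-10-17.
Because 2007-10-17 is a listed holiday, the deadline becomes 2007-10-18 (Thursday).
Applying the 2 months extension: 2 months after 2007-10-18 is 2007-12-18.
Since 2007-12-18 is a Tuesday and not a holiday, the date is unchanged.
The 60-calendar-day extension moves the deadline from 2007-12-18 to 2008-02-16.
2008-02-16 is a Saturday, so it moves to the next business day, 2008-02-18 (Monday).
Final deadline: 2008-02-18.

2008-02-18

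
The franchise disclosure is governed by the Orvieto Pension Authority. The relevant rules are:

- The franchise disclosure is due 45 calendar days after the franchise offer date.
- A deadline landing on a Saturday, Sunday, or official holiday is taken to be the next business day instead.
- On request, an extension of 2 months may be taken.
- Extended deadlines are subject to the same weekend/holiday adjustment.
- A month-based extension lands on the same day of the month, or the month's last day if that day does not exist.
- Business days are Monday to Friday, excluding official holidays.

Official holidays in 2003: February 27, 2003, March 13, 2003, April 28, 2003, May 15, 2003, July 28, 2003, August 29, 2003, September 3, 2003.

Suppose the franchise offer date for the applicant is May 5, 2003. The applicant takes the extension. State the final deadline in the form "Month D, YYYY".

August 19, 2003

45 calendar days after May 5, 2003 is June 19, 2003.
June 19, 2003 falls on a Thursday, which is a business day, so no adjustment is needed.
Add 2 months to June 19, 2003: August 19, 2003.
August 19, 2003 is a Tuesday and not a listed holiday, so it stands.
So the filing is due August 19, 2003.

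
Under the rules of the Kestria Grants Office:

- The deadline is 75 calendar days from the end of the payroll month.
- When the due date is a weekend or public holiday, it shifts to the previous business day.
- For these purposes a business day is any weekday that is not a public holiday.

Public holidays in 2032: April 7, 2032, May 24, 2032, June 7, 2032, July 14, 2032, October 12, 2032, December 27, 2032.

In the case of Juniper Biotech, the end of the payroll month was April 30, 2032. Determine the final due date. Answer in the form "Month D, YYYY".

Trigger date April 30, 2032 + 75 calendar days = July 14, 2032.
July 14, 2032 falls on a listed holiday. Rolling to the preceding business day gives July 13, 2032, a Tuesday.
So the filing is due July 13, 2032.

July 13, 2032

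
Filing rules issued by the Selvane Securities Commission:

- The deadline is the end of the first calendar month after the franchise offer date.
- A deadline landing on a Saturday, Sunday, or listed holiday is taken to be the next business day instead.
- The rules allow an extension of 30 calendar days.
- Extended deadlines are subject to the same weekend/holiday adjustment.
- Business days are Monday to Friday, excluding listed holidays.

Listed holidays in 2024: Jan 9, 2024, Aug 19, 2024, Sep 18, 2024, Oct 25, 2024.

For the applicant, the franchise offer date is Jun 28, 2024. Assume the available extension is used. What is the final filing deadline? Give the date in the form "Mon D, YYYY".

The first month after Jun 28, 2024 is July 2024, whose last day is Jul 31, 2024.
Jul 31, 2024 (Wednesday) is already a business day.
The 30-calendar-day extension moves the deadline from Jul 31, 2024 to Aug 30, 2024.
Aug 30, 2024 is a Friday and not a listed holiday, so it stands.
Final deadline: Aug 30, 2024.

Aug 30, 2024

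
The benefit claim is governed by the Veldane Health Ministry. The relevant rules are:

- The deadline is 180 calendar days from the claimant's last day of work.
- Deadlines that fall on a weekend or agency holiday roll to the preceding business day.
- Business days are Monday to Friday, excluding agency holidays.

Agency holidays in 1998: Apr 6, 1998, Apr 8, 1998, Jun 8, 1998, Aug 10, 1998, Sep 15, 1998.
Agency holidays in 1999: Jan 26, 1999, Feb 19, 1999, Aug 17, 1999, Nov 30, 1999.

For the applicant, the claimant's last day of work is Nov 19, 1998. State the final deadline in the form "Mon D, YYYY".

Trigger date Nov 19, 1998 + 180 calendar days = May 18, 1999.
May 18, 1999 falls on a Tuesday, which is a business day, so no adjustment is needed.
Final deadline: May 18, 1999.

May 18, 1999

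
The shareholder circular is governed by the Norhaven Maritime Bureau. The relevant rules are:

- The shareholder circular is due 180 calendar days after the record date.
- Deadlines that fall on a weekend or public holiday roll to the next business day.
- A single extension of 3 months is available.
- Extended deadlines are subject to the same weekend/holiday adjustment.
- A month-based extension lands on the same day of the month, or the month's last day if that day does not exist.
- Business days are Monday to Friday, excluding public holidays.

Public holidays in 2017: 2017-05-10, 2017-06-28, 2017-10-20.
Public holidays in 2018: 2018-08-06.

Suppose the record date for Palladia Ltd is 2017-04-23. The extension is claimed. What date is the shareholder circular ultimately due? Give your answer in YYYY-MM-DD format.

2018-01-23

180 calendar days after 2017-04-23 is 2017-10-20.
2017-10-20 is a listed holiday; the next business day is 2017-10-23 (Monday).
Add 3 months to 2017-10-23: 2018-01-23.
2018-01-23 falls on a Tuesday, which is a business day, so no adjustment is needed.
So the filing is due 2018-01-23.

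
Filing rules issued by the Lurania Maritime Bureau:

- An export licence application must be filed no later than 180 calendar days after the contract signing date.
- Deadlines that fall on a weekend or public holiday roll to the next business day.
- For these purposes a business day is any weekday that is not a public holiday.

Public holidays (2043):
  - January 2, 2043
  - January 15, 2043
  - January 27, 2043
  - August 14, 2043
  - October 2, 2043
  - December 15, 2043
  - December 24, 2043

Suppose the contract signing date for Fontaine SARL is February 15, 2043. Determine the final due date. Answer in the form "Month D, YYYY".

August 17, 2043

Adding 180 calendar days to February 15, 2043 gives August 14, 2043.
August 14, 2043 falls on a listed holiday. Rolling to the next business day gives August 17, 2043, a Monday.
So the filing is due August 17, 2043.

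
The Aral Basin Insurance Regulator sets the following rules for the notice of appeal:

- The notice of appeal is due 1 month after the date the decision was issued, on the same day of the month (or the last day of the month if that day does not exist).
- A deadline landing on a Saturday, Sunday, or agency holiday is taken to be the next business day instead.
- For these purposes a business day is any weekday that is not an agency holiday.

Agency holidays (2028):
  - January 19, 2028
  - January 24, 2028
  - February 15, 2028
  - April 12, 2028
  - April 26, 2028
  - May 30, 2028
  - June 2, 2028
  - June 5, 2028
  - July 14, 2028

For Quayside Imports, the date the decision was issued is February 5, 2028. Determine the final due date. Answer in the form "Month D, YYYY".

March 6, 2028

Moving 1 month forward from February 5, 2028 on the corresponding day gives March 5, 2028.
March 5, 2028 falls on a Sunday. Rolling to the next business day gives March 6, 2028, a Monday.
The final due date is March 6, 2028.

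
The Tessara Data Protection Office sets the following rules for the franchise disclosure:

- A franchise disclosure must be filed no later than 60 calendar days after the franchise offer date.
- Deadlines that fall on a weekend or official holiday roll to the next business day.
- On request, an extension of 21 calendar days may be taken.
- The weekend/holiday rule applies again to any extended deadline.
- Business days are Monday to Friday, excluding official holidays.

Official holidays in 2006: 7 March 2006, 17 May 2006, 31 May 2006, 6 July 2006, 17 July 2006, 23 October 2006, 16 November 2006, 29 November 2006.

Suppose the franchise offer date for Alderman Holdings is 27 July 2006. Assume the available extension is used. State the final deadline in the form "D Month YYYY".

16 October 2006

Adding 60 calendar days to 27 July 2006 gives 25 September 2006.
25 September 2006 falls on a Monday, which is a business day, so no adjustment is needed.
Applying the 21-calendar-day extension: 25 September 2006 + 21 days = 16 October 2006.
Since 16 October 2006 is a Monday and not a holiday, the date is unchanged.
The final due date is 16 October 2006.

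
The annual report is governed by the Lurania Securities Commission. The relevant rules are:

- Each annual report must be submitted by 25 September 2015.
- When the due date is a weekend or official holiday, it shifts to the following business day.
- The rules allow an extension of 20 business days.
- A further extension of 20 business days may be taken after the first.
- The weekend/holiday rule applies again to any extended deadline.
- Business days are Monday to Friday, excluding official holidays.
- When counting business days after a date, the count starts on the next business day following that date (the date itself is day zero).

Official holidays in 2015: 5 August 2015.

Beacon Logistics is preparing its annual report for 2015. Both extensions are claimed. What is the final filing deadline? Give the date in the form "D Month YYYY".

The statutory due date is 25 September 2015.
25 September 2015 falls on a Friday, which is a business day, so no adjustment is needed.
Counting 20 further business days from 25 September 2015 reaches 23 October 2015.
23 October 2015 is a Friday and not a listed holiday, so it stands.
Counting 20 further business days from 23 October 2015 reaches 20 November 2015.
20 November 2015 (Friday) is already a business day.
Deadline: 20 November 2015.

20 November 2015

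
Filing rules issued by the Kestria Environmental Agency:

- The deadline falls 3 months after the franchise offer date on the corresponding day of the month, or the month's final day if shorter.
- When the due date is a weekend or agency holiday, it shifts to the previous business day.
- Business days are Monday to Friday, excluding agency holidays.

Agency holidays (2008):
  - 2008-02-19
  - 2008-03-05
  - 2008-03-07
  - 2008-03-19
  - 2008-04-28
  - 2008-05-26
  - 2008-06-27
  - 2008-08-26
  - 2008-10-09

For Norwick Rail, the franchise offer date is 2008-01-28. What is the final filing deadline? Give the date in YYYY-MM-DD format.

Moving 3 months forward from 2008-01-28 on the corresponding day gives 2008-04-28.
2008-04-28 is a listed holiday; the preceding business day is 2008-04-25 (Friday).
The final due date is 2008-04-25.

2008-04-25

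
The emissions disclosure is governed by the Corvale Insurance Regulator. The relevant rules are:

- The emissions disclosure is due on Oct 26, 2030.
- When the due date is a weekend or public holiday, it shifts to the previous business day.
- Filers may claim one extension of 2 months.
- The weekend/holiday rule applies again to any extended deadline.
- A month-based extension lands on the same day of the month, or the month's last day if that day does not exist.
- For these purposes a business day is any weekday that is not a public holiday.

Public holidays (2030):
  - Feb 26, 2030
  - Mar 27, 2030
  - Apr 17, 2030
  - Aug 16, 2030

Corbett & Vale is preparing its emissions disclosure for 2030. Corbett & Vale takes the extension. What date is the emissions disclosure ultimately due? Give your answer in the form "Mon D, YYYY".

Dec 25, 2030

The statutory due date is Oct 26, 2030.
Oct 26, 2030 is a Saturday; the preceding business day is Oct 25, 2030 (Friday).
The 2 months extension carries Oct 25, 2030 to Dec 25, 2030.
Dec 25, 2030 (Wednesday) is already a business day.
So the filing is due Dec 25, 2030.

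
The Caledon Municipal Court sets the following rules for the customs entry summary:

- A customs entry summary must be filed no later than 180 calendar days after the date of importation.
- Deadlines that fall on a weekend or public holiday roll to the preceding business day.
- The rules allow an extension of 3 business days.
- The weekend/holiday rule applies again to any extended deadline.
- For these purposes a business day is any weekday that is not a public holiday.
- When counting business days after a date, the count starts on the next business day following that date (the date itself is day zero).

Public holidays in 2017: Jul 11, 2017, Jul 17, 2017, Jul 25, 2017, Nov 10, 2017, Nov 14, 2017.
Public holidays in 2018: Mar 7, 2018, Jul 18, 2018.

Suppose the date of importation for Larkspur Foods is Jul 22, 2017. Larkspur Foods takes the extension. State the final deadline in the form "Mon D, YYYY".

From Jul 22, 2017, 180 calendar days later is Jan 18, 2018.
Since Jan 18, 2018 is a Thursday and not a holiday, the date is unchanged.
Counting 3 further business days from Jan 18, 2018 reaches Jan 23, 2018.
Since Jan 23, 2018 is a Tuesday and not a holiday, the date is unchanged.
The final due date is Jan 23, 2018.

Jan 23, 2018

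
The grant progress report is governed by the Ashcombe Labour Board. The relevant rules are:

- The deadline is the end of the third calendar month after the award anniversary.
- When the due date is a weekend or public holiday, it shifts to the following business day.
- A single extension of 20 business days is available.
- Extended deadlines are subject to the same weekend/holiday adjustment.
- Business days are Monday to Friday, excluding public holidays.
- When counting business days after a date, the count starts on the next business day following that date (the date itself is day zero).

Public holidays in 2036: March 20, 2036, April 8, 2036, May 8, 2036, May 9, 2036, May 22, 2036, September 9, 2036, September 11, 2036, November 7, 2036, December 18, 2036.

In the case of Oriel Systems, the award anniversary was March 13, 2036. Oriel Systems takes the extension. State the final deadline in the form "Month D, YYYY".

July 28, 2036

3 months after March 13, 2036 is June 2036; that month ends on June 30, 2036.
June 30, 2036 (Monday) is already a business day.
Applying the 20-business-day extension: 20 business days after June 30, 2036 is July 28, 2036.
July 28, 2036 (Monday) is already a business day.
The final due date is July 28, 2036.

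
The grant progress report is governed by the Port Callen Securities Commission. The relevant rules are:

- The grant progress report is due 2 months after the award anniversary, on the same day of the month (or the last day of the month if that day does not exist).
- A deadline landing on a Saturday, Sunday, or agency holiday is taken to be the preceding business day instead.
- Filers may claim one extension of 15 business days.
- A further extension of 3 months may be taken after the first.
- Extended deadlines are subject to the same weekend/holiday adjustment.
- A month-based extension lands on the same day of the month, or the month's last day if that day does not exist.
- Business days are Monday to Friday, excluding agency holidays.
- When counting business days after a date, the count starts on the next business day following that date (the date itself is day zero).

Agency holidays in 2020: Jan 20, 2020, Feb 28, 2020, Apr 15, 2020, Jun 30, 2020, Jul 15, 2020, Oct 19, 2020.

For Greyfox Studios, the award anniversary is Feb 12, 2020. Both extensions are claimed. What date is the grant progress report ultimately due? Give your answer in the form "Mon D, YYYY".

Aug 4, 2020

2 months after Feb 12, 2020, on the same day of the month, is Apr 12, 2020.
Apr 12, 2020 falls on a Sunday. Rolling to the preceding business day gives Apr 10, 2020, a Friday.
Applying the 15-business-day extension: 15 business days after Apr 10, 2020 is May 4, 2020.
May 4, 2020 is a Monday and not a listed holiday, so it stands.
Add 3 months to May 4, 2020: Aug 4, 2020.
Aug 4, 2020 falls on a Tuesday, which is a business day, so no adjustment is needed.
So the filing is due Aug 4, 2020.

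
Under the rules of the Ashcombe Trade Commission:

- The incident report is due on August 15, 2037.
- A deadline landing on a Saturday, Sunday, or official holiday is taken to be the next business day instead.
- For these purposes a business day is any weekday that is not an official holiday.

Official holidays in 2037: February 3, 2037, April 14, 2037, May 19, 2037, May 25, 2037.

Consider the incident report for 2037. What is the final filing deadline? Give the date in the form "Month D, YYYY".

August 17, 2037

The stated deadline is August 15, 2037.
Because August 15, 2037 is a Saturday, the deadline becomes August 17, 2037 (Monday).
The final due date is August 17, 2037.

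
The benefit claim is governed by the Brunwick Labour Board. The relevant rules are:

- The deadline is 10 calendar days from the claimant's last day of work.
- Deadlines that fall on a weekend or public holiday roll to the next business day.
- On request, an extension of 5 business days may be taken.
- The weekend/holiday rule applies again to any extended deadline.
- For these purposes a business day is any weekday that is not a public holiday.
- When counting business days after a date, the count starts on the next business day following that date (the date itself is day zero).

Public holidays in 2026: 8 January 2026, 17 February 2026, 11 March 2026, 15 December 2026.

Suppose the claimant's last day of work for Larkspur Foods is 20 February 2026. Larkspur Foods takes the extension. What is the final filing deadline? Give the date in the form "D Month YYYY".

9 March 2026

From 20 February 2026, 10 calendar days later is 2 March 2026.
2 March 2026 (Monday) is already a business day.
Applying the 5-business-day extension: 5 business days after 2 March 2026 is 9 March 2026.
9 March 2026 (Monday) is already a business day.
Final deadline: 9 March 2026.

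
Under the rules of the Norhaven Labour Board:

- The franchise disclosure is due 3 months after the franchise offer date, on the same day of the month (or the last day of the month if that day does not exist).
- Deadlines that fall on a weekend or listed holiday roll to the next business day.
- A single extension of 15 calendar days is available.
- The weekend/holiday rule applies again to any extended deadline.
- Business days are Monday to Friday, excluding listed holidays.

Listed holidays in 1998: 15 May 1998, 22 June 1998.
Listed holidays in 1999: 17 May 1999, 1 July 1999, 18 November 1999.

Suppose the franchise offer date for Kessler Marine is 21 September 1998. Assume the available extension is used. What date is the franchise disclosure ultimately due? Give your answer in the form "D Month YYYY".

3 months after 21 September 1998, on the same day of the month, is 21 December 1998.
21 December 1998 (Monday) is already a business day.
With the 15-day extension, 21 December 1998 becomes 5 January 1999.
Since 5 January 1999 is a Tuesday and not a holiday, the date is unchanged.
Final deadline: 5 January 1999.

5 January 1999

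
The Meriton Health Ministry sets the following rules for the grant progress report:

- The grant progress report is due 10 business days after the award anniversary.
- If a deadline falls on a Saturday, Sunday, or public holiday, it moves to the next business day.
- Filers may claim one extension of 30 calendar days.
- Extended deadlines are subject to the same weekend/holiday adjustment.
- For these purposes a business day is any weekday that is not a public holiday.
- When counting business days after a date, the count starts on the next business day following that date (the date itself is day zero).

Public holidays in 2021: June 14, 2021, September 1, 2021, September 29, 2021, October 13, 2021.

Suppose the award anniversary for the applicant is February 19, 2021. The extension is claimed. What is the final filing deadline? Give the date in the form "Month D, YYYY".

April 5, 2021

Starting the day after February 19, 2021 and counting 10 business days lands on March 5, 2021.
March 5, 2021 falls on a Friday, which is a business day, so no adjustment is needed.
With the 30-day extension, March 5, 2021 becomes April 4, 2021.
April 4, 2021 is a Sunday, so it moves to the next business day, April 5, 2021 (Monday).
So the filing is due April 5, 2021.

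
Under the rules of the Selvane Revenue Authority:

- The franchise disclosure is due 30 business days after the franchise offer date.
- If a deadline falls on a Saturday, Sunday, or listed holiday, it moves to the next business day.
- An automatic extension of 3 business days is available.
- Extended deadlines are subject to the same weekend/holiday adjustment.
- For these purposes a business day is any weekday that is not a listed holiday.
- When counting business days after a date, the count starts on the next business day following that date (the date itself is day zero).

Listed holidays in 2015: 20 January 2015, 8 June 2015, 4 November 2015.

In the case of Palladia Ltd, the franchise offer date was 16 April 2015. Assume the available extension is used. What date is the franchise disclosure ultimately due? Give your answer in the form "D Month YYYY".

2 June 2015

Starting the day after 16 April 2015 and counting 30 business days lands on 28 May 2015.
28 May 2015 is a Thursday and not a listed holiday, so it stands.
Applying the 3-business-day extension: 3 business days after 28 May 2015 is 2 June 2015.
Since 2 June 2015 is a Tuesday and not a holiday, the date is unchanged.
Deadline: 2 June 2015.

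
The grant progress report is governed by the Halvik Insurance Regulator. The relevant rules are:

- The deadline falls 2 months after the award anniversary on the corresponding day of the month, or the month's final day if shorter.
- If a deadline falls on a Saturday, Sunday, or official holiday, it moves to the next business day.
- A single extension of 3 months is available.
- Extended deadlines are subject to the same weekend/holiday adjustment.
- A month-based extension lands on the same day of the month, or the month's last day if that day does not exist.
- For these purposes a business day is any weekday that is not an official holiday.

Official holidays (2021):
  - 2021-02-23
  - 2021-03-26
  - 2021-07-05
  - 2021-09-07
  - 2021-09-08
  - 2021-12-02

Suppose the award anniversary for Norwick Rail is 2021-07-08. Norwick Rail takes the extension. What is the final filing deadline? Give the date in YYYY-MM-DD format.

Moving 2 months forward from 2021-07-08 on the corresponding day gives 2021-09-08.
2021-09-08 is a listed holiday; the next business day is 2021-09-09 (Thursday).
Add 3 months to 2021-09-09: 2021-12-09.
Since 2021-12-09 is a Thursday and not a holiday, the date is unchanged.
Deadline: 2021-12-09.

2021-12-09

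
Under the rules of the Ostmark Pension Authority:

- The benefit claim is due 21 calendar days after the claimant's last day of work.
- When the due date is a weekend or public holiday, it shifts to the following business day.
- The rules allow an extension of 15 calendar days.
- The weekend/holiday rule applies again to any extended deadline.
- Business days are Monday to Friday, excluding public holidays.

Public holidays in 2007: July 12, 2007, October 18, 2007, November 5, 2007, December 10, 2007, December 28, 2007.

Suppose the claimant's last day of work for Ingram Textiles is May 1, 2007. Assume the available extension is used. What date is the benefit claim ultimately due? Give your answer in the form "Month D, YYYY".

From May 1, 2007, 21 calendar days later is May 22, 2007.
May 22, 2007 is a Tuesday and not a listed holiday, so it stands.
Add the 15 calendar-day extension to May 22, 2007: June 6, 2007.
June 6, 2007 is a Wednesday and not a listed holiday, so it stands.
The final due date is June 6, 2007.

June 6, 2007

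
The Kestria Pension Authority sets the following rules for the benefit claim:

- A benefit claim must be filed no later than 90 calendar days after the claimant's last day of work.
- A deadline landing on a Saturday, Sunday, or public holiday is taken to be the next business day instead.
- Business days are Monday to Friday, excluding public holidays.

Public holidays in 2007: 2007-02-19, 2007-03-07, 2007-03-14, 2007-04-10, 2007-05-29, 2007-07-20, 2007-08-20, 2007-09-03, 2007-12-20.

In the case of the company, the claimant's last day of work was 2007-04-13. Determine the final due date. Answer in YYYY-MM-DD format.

Adding 90 calendar days to 2007-04-13 gives 2007-07-12.
Since 2007-07-12 is a Thursday and not a holiday, the date is unchanged.
Deadline: 2007-07-12.

2007-07-12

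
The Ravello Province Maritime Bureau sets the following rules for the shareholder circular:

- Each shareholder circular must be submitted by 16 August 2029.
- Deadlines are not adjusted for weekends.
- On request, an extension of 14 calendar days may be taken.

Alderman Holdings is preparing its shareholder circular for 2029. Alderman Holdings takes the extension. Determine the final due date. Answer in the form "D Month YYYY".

30 August 2029

The stated deadline is 16 August 2029.
16 August 2029 is a Thursday; no weekend or holiday adjustment applies.
With the 14-day extension, 16 August 2029 becomes 30 August 2029.
30 August 2029 is a Thursday; no weekend or holiday adjustment applies.
The final due date is 30 August 2029.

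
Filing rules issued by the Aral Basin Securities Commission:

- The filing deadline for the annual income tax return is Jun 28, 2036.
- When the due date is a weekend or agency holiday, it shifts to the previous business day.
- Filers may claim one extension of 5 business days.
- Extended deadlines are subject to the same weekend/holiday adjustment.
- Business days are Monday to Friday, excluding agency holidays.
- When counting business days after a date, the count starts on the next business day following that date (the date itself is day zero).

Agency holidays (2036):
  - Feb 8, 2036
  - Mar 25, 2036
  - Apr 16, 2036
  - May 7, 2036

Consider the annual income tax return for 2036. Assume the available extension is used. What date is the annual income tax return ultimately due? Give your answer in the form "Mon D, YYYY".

The statutory due date is Jun 28, 2036.
Jun 28, 2036 is a Saturday, so it moves to the preceding business day, Jun 27, 2036 (Friday).
Applying the 5-business-day extension: 5 business days after Jun 27, 2036 is Jul 4, 2036.
Jul 4, 2036 is a Friday and not a listed holiday, so it stands.
Final deadline: Jul 4, 2036.

Jul 4, 2036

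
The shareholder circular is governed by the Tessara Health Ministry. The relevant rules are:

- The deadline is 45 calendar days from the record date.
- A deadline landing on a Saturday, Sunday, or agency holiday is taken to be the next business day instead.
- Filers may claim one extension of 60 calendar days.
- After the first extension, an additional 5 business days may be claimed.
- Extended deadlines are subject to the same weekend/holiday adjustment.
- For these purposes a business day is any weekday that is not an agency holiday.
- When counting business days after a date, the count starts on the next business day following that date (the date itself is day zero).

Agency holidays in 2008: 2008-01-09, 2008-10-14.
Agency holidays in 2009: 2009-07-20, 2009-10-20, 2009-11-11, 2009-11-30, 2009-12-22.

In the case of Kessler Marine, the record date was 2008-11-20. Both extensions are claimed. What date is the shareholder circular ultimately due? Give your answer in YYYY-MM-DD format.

Adding 45 calendar days to 2008-11-20 gives 2009-01-04.
2009-01-04 falls on a Sunday. Rolling to the next business day gives 2009-01-05, a Monday.
With the 60-day extension, 2009-01-05 becomes 2009-03-06.
2009-03-06 falls on a Friday, which is a business day, so no adjustment is needed.
Counting 5 further business days from 2009-03-06 reaches 2009-03-13.
2009-03-13 (Friday) is already a business day.
Deadline: 2009-03-13.

2009-03-13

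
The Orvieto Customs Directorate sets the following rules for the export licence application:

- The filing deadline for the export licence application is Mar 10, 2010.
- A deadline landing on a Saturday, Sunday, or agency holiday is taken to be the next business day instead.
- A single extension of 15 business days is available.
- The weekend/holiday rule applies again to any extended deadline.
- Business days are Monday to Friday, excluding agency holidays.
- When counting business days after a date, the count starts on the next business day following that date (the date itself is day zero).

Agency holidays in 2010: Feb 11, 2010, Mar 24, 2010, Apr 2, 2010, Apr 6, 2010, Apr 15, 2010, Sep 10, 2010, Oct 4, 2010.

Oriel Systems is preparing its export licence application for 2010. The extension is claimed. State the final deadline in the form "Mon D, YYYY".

Apr 1, 2010

Start from the fixed due date, Mar 10, 2010.
Since Mar 10, 2010 is a Wednesday and not a holiday, the date is unchanged.
Applying the 15-business-day extension: 15 business days after Mar 10, 2010 is Apr 1, 2010.
Apr 1, 2010 falls on a Thursday, which is a business day, so no adjustment is needed.
So the filing is due Apr 1, 2010.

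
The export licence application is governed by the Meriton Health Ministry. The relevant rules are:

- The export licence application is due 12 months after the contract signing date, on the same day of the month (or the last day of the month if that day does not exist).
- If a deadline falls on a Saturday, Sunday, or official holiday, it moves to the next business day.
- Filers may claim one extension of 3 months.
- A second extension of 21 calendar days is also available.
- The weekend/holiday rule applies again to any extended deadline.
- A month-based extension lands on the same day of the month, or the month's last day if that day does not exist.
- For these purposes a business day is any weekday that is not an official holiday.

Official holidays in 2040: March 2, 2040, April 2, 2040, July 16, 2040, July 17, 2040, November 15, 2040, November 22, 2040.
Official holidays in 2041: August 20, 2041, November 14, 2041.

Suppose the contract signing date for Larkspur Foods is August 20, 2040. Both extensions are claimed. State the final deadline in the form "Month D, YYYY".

December 12, 2041

Moving 12 months forward from August 20, 2040 on the corresponding day gives August 20, 2041.
Because August 20, 2041 is a listed holiday, the deadline becomes August 21, 2041 (Wednesday).
Add 3 months to August 21, 2041: November 21, 2041.
November 21, 2041 (Thursday) is already a business day.
Applying the 21-calendar-day extension: November 21, 2041 + 21 days = December 12, 2041.
Since December 12, 2041 is a Thursday and not a holiday, the date is unchanged.
So the filing is due December 12, 2041.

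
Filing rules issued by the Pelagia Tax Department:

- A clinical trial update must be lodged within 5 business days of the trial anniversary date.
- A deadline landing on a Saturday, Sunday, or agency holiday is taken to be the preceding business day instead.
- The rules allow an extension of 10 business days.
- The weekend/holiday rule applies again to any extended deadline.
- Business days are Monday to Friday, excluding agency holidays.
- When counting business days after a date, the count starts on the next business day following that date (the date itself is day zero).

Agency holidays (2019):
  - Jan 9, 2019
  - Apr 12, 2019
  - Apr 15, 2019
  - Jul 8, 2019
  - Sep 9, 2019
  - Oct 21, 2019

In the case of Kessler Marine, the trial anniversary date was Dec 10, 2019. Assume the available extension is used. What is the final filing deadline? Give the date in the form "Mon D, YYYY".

5 business days after Dec 10, 2019, excluding weekends and holidays, is Dec 17, 2019.
Dec 17, 2019 (Tuesday) is already a business day.
Counting 10 further business days from Dec 17, 2019 reaches Dec 31, 2019.
Dec 31, 2019 falls on a Tuesday, which is a business day, so no adjustment is needed.
Final deadline: Dec 31, 2019.

Dec 31, 2019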